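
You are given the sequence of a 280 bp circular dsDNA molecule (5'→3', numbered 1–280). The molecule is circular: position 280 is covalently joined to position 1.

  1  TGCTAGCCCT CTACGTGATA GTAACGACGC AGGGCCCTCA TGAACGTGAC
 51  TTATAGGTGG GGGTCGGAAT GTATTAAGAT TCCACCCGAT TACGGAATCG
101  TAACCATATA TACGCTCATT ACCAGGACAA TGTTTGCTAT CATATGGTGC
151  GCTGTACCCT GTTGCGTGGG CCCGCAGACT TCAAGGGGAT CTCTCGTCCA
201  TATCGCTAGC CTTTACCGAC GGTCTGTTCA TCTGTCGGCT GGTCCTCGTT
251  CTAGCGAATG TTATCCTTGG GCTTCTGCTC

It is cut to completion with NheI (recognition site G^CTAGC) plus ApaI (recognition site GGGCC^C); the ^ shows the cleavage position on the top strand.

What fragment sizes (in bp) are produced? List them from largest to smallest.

NheI sites (GCTAGC) start at positions 2, 205.
NheI cuts after the first base of each site, so after positions 2, 205.
ApaI sites (GGGCCC) start at positions 32, 168.
ApaI cuts after base 5 of each site (before the last base), so after positions 36, 172.
Combined cut positions: 2, 36, 172, 205.
Circular molecule, 4 cuts → 4 fragments:
  3–36 → 34 bp
  37–172 → 136 bp
  173–205 → 33 bp
  206–280 then 1–2 → 75 + 2 = 77 bp
Sorted largest to smallest: 136, 77, 34, 33 bp.

136, 77, 34, 33 bp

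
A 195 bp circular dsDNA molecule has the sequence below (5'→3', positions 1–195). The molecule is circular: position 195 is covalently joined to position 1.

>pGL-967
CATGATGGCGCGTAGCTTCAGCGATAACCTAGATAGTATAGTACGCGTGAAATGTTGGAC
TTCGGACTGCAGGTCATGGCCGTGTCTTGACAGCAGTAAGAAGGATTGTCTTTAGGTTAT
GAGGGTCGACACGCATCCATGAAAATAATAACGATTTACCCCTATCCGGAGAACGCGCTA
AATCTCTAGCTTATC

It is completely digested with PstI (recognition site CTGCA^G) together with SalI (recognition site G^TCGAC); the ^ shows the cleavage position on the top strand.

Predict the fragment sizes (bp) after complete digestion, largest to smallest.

The PstI site (CTGCAG) starts at position 67.
PstI cuts after base 5 of each site (before the last base), so after position 71.
The SalI site (GTCGAC) starts at position 125.
SalI cuts after the first base of each site, so after position 125.
Combined cut positions: 71, 125.
Circular molecule, 2 cuts → 2 fragments:
  72–125 → 54 bp
  126–195 then 1–71 → 70 + 71 = 141 bp
Sorted largest to smallest: 141, 54 bp.

141, 54 bp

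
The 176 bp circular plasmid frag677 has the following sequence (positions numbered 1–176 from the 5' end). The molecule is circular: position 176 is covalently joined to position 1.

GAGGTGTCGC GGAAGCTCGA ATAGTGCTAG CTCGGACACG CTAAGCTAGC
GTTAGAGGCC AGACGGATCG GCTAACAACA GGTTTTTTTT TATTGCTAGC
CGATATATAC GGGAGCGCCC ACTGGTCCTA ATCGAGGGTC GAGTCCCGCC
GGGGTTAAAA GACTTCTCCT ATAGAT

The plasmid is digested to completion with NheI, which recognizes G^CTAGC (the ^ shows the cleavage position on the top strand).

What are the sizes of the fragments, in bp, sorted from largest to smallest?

NheI sites (GCTAGC) start at positions 26, 45, 95.
NheI cuts after the first base of each site, so after positions 26, 45, 95.
Circular molecule, 3 cuts → 3 fragments:
  27–45 → 19 bp
  46–95 → 50 bp
  96–176 then 1–26 → 81 + 26 = 107 bp
Sorted largest to smallest: 107, 50, 19 bp.

107, 50, 19 bp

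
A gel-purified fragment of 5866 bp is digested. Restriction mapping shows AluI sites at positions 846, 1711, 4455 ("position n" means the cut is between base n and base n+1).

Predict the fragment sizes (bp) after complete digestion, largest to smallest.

2744, 1411, 865, 846 bp

Linear molecule, 3 cuts → 4 fragments:
  846 − 0 = 846 bp
  1711 − 846 = 865 bp
  4455 − 1711 = 2744 bp
  5866 − 4455 = 1411 bp
Sorted largest to smallest: 2744, 1411, 865, 846 bp.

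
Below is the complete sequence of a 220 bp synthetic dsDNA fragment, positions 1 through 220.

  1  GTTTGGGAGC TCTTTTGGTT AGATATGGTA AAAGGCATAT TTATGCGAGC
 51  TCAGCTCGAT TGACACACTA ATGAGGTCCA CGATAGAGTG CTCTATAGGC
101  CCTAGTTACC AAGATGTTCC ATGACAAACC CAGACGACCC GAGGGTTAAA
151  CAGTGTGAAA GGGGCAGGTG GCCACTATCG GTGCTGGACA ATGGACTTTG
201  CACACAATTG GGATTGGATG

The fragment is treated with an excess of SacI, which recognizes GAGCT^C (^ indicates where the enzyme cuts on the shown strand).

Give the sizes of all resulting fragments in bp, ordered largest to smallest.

SacI sites (GAGCTC) start at positions 7, 47.
SacI cuts after base 5 of each site (before the last base), so after positions 11, 51.
Linear molecule, 2 cuts → 3 fragments:
  1–11 → 11 bp
  12–51 → 40 bp
  52–220 → 169 bp
Sorted largest to smallest: 169, 40, 11 bp.

169, 40, 11 bp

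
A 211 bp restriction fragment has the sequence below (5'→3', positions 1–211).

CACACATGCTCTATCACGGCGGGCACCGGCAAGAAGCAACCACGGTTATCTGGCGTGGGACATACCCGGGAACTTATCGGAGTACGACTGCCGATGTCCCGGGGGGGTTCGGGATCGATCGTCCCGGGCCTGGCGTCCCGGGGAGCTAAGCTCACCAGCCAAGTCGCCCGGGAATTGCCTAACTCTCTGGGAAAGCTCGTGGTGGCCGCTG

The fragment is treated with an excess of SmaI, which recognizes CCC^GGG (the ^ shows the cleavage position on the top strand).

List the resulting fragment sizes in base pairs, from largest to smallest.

67, 42, 33, 30, 25, 14 bp

SmaI sites (CCCGGG) start at positions 65, 98, 123, 137, 167.
SmaI cuts after base 3 of each site, so after positions 67, 100, 125, 139, 169.
Linear molecule, 5 cuts → 6 fragments:
  1–67 → 67 bp
  68–100 → 33 bp
  101–125 → 25 bp
  126–139 → 14 bp
  140–169 → 30 bp
  170–211 → 42 bp
Sorted largest to smallest: 67, 42, 33, 30, 25, 14 bp.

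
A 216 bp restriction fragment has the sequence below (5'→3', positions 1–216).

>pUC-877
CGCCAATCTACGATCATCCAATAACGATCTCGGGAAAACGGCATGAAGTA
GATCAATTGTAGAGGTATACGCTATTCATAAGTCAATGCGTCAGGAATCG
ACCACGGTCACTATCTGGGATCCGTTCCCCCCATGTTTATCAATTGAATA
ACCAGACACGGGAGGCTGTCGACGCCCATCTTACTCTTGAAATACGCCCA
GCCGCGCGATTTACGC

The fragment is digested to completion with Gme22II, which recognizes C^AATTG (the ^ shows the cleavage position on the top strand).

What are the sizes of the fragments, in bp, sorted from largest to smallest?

Gme22II sites (CAATTG) start at positions 54, 141.
Gme22II cuts after the first base of each site, so after positions 54, 141.
Linear molecule, 2 cuts → 3 fragments:
  1–54 → 54 bp
  55–141 → 87 bp
  142–216 → 75 bp
Sorted largest to smallest: 87, 75, 54 bp.

87, 75, 54 bp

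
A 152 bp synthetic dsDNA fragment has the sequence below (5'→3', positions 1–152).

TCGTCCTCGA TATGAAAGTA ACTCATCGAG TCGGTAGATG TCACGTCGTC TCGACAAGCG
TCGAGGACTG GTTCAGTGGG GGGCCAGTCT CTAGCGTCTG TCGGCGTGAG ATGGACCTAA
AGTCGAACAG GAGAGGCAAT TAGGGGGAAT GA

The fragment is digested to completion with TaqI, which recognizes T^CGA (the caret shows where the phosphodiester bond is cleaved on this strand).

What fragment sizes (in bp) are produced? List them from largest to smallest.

TaqI sites (TCGA) start at positions 7, 26, 51, 61, 123.
TaqI cuts after the first base of each site, so after positions 7, 26, 51, 61, 123.
Linear molecule, 5 cuts → 6 fragments:
  1–7 → 7 bp
  8–26 → 19 bp
  27–51 → 25 bp
  52–61 → 10 bp
  62–123 → 62 bp
  124–152 → 29 bp
Sorted largest to smallest: 62, 29, 25, 19, 10, 7 bp.

62, 29, 25, 19, 10, 7 bp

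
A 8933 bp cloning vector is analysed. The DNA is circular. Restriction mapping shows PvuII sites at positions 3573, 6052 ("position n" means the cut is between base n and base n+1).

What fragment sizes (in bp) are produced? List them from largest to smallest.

Circular molecule, 2 cuts → 2 fragments:
  6052 − 3573 = 2479 bp
  wrap: 8933 − 6052 + 3573 = 6454 bp
Sorted largest to smallest: 6454, 2479 bp.

6454, 2479 bp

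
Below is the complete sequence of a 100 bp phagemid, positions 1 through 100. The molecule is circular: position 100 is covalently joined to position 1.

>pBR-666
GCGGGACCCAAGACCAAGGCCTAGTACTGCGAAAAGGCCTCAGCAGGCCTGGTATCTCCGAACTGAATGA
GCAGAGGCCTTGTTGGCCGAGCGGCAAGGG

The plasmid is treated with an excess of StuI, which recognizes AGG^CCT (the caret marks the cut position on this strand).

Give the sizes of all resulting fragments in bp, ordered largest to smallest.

StuI sites (AGGCCT) start at positions 17, 35, 45, 75.
StuI cuts after base 3 of each site, so after positions 19, 37, 47, 77.
Circular molecule, 4 cuts → 4 fragments:
  20–37 → 18 bp
  38–47 → 10 bp
  48–77 → 30 bp
  78–100 then 1–19 → 23 + 19 = 42 bp
Sorted largest to smallest: 42, 30, 18, 10 bp.

42, 30, 18, 10 bp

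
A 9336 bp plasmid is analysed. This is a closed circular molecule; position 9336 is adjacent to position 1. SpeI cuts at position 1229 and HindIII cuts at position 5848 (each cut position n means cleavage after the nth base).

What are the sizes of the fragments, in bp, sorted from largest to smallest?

4717, 4619 bp

Combined cut positions (sorted): 1229, 5848.
Circular molecule, 2 cuts → 2 fragments:
  5848 − 1229 = 4619 bp
  wrap: 9336 − 5848 + 1229 = 4717 bp
Sorted largest to smallest: 4717, 4619 bp.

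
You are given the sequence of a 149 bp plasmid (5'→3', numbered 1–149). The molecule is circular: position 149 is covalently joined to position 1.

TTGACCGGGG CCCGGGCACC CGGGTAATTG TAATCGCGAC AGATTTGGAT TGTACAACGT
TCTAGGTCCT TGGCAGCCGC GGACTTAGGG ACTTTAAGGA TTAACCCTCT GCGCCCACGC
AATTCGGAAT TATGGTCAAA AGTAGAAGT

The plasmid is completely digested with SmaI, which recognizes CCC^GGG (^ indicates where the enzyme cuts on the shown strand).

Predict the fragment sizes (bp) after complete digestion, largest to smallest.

141, 8 bp

SmaI sites (CCCGGG) start at positions 11, 19.
SmaI cuts after base 3 of each site, so after positions 13, 21.
Circular molecule, 2 cuts → 2 fragments:
  14–21 → 8 bp
  22–149 then 1–13 → 128 + 13 = 141 bp
Sorted largest to smallest: 141, 8 bp.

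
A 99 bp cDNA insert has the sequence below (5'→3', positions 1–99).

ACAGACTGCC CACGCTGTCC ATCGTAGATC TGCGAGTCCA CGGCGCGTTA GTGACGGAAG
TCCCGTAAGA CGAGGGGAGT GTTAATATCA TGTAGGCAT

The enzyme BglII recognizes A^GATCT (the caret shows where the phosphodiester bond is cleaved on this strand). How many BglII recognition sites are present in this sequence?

AGATCT occurs starting at position 26.
BglII cuts at 1 site.

1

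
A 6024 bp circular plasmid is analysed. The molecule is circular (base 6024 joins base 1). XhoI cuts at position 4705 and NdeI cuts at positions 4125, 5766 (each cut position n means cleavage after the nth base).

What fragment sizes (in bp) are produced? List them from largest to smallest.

4383, 1061, 580 bp

Combined cut positions (sorted): 4125, 4705, 5766.
Circular molecule, 3 cuts → 3 fragments:
  4705 − 4125 = 580 bp
  5766 − 4705 = 1061 bp
  wrap: 6024 − 5766 + 4125 = 4383 bp
Sorted largest to smallest: 4383, 1061, 580 bp.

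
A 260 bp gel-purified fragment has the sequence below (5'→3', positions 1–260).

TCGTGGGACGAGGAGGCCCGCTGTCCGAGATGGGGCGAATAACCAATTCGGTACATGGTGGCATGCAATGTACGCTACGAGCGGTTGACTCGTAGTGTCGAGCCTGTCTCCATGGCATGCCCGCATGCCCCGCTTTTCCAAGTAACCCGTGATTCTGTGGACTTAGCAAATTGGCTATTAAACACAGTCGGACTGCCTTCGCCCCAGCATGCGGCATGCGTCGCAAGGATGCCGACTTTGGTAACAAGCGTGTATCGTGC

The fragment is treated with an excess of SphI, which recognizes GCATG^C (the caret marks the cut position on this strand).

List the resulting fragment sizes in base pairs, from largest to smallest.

SphI sites (GCATGC) start at positions 61, 115, 123, 207, 214.
SphI cuts after base 5 of each site (before the last base), so after positions 65, 119, 127, 211, 218.
Linear molecule, 5 cuts → 6 fragments:
  1–65 → 65 bp
  66–119 → 54 bp
  120–127 → 8 bp
  128–211 → 84 bp
  212–218 → 7 bp
  219–260 → 42 bp
Sorted largest to smallest: 84, 65, 54, 42, 8, 7 bp.

84, 65, 54, 42, 8, 7 bp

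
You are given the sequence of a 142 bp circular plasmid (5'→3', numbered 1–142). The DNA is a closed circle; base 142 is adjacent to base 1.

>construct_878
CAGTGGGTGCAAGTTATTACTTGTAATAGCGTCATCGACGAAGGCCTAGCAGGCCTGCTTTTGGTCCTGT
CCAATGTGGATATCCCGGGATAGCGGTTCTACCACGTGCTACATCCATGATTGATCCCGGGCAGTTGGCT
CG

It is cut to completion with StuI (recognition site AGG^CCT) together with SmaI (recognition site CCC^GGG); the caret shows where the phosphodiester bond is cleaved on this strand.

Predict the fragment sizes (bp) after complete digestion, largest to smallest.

58, 42, 33, 9 bp

StuI sites (AGGCCT) start at positions 42, 51.
StuI cuts after base 3 of each site, so after positions 44, 53.
SmaI sites (CCCGGG) start at positions 84, 126.
SmaI cuts after base 3 of each site, so after positions 86, 128.
Combined cut positions: 44, 53, 86, 128.
Circular molecule, 4 cuts → 4 fragments:
  45–53 → 9 bp
  54–86 → 33 bp
  87–128 → 42 bp
  129–142 then 1–44 → 14 + 44 = 58 bp
Sorted largest to smallest: 58, 42, 33, 9 bp.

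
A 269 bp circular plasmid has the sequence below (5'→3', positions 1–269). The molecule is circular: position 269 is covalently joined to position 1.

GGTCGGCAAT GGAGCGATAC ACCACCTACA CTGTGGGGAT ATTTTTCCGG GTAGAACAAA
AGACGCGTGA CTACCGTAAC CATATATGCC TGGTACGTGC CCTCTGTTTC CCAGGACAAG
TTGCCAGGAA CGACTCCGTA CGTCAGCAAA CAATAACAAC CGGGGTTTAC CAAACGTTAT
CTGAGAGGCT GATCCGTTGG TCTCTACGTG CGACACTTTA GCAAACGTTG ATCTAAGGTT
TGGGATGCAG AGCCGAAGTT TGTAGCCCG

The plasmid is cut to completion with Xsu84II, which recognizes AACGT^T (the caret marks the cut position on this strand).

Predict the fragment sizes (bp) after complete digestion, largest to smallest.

218, 51 bp

Xsu84II sites (AACGTT) start at positions 173, 224.
Xsu84II cuts after base 5 of each site (before the last base), so after positions 177, 228.
Circular molecule, 2 cuts → 2 fragments:
  178–228 → 51 bp
  229–269 then 1–177 → 41 + 177 = 218 bp
Sorted largest to smallest: 218, 51 bp.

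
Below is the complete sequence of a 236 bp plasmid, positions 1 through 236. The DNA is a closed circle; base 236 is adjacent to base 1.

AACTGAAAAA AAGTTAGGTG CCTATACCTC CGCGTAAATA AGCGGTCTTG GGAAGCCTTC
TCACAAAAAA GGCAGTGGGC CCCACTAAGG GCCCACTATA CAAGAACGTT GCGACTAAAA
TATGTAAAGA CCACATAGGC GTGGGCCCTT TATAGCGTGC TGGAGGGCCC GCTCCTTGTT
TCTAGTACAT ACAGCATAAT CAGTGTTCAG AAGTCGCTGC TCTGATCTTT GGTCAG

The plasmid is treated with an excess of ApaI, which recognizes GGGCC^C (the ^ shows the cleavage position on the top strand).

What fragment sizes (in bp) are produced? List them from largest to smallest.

148, 54, 22, 12 bp

ApaI sites (GGGCCC) start at positions 77, 89, 143, 165.
ApaI cuts after base 5 of each site (before the last base), so after positions 81, 93, 147, 169.
Circular molecule, 4 cuts → 4 fragments:
  82–93 → 12 bp
  94–147 → 54 bp
  148–169 → 22 bp
  170–236 then 1–81 → 67 + 81 = 148 bp
Sorted largest to smallest: 148, 54, 22, 12 bp.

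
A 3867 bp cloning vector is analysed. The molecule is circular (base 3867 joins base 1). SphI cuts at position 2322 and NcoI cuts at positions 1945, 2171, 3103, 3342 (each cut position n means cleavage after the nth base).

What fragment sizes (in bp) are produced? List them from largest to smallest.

2470, 781, 239, 226, 151 bp

Combined cut positions (sorted): 1945, 2171, 2322, 3103, 3342.
Circular molecule, 5 cuts → 5 fragments:
  2171 − 1945 = 226 bp
  2322 − 2171 = 151 bp
  3103 − 2322 = 781 bp
  3342 − 3103 = 239 bp
  wrap: 3867 − 3342 + 1945 = 2470 bp
Sorted largest to smallest: 2470, 781, 239, 226, 151 bp.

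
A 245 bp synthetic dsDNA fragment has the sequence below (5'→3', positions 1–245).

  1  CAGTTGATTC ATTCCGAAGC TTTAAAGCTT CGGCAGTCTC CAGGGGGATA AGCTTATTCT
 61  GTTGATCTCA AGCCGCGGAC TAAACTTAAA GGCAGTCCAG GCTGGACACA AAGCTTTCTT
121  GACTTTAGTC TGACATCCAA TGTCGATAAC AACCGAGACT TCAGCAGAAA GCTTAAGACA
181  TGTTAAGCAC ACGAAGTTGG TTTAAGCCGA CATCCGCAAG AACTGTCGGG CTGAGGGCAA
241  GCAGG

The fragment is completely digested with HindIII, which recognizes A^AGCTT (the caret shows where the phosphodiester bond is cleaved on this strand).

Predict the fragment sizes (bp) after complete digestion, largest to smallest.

HindIII sites (AAGCTT) start at positions 17, 25, 50, 111, 169.
HindIII cuts after the first base of each site, so after positions 17, 25, 50, 111, 169.
Linear molecule, 5 cuts → 6 fragments:
  1–17 → 17 bp
  18–25 → 8 bp
  26–50 → 25 bp
  51–111 → 61 bp
  112–169 → 58 bp
  170–245 → 76 bp
Sorted largest to smallest: 76, 61, 58, 25, 17, 8 bp.

76, 61, 58, 25, 17, 8 bp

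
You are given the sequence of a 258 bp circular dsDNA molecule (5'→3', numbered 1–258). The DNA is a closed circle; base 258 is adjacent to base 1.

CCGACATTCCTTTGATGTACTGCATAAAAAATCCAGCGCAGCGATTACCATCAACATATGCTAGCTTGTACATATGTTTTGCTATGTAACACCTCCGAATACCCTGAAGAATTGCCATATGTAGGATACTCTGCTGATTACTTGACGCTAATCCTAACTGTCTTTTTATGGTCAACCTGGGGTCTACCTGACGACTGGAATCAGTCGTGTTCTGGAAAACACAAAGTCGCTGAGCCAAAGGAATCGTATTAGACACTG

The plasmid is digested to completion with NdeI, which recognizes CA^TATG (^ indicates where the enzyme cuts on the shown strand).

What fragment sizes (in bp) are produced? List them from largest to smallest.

197, 45, 16 bp

NdeI sites (CATATG) start at positions 55, 71, 116.
NdeI cuts after base 2 of each site, so after positions 56, 72, 117.
Circular molecule, 3 cuts → 3 fragments:
  57–72 → 16 bp
  73–117 → 45 bp
  118–258 then 1–56 → 141 + 56 = 197 bp
Sorted largest to smallest: 197, 45, 16 bp.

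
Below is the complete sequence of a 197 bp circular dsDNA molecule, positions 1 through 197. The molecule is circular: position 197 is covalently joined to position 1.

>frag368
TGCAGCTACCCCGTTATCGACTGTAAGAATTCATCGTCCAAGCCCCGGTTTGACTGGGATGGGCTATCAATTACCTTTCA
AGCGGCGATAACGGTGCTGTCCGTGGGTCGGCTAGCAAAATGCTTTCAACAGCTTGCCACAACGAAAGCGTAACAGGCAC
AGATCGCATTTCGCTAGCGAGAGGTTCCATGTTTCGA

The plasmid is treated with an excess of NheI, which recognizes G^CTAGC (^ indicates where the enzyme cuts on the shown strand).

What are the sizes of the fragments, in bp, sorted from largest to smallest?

NheI sites (GCTAGC) start at positions 111, 173.
NheI cuts after the first base of each site, so after positions 111, 173.
Circular molecule, 2 cuts → 2 fragments:
  112–173 → 62 bp
  174–197 then 1–111 → 24 + 111 = 135 bp
Sorted largest to smallest: 135, 62 bp.

135, 62 bp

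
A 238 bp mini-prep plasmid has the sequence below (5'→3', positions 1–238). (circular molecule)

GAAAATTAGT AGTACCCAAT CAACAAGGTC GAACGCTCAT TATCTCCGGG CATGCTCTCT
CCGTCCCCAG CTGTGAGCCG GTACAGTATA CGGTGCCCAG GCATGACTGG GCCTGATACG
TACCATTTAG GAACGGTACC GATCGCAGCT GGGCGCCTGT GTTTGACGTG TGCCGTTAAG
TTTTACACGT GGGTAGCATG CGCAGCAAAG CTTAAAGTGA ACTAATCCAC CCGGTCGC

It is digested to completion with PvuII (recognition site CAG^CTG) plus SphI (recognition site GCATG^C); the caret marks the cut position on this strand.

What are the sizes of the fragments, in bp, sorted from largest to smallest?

PvuII sites (CAGCTG) start at positions 68, 146.
PvuII cuts after base 3 of each site, so after positions 70, 148.
SphI sites (GCATGC) start at positions 50, 196.
SphI cuts after base 5 of each site (before the last base), so after positions 54, 200.
Combined cut positions: 54, 70, 148, 200.
Circular molecule, 4 cuts → 4 fragments:
  55–70 → 16 bp
  71–148 → 78 bp
  149–200 → 52 bp
  201–238 then 1–54 → 38 + 54 = 92 bp
Sorted largest to smallest: 92, 78, 52, 16 bp.

92, 78, 52, 16 bp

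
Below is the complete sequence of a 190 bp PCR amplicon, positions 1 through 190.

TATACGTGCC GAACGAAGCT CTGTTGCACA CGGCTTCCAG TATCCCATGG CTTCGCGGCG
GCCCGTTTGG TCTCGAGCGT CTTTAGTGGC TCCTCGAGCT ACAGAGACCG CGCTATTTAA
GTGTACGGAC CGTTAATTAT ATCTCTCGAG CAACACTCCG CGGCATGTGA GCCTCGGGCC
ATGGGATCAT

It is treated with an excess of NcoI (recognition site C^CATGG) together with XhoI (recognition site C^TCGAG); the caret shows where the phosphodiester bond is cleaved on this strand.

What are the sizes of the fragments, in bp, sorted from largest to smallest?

NcoI sites (CCATGG) start at positions 45, 179.
NcoI cuts after the first base of each site, so after positions 45, 179.
XhoI sites (CTCGAG) start at positions 72, 93, 145.
XhoI cuts after the first base of each site, so after positions 72, 93, 145.
Combined cut positions: 45, 72, 93, 145, 179.
Linear molecule, 5 cuts → 6 fragments:
  1–45 → 45 bp
  46–72 → 27 bp
  73–93 → 21 bp
  94–145 → 52 bp
  146–179 → 34 bp
  180–190 → 11 bp
Sorted largest to smallest: 52, 45, 34, 27, 21, 11 bp.

52, 45, 34, 27, 21, 11 bp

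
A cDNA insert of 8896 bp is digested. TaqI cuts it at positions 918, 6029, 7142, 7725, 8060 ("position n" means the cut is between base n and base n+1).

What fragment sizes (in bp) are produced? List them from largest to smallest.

Linear molecule, 5 cuts → 6 fragments:
  918 − 0 = 918 bp
  6029 − 918 = 5111 bp
  7142 − 6029 = 1113 bp
  7725 − 7142 = 583 bp
  8060 − 7725 = 335 bp
  8896 − 8060 = 836 bp
Sorted largest to smallest: 5111, 1113, 918, 836, 583, 335 bp.

5111, 1113, 918, 836, 583, 335 bp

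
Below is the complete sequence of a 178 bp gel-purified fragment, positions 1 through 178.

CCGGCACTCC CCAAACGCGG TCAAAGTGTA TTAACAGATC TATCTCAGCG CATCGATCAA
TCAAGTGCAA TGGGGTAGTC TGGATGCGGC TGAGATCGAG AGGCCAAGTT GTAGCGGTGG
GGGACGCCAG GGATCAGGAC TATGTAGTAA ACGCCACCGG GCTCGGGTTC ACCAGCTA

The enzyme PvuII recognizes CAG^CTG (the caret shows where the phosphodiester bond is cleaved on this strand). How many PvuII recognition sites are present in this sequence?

No occurrence of CAGCTG is present in the sequence.
PvuII does not cut: 0 sites.

0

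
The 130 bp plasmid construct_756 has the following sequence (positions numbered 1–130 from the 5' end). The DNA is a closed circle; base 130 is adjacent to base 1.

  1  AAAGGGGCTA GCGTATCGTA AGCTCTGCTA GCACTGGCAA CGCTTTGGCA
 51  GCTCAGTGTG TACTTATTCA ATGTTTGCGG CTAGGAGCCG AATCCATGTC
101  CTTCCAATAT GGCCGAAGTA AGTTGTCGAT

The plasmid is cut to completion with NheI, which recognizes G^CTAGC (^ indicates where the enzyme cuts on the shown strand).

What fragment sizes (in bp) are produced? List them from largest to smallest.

NheI sites (GCTAGC) start at positions 7, 27.
NheI cuts after the first base of each site, so after positions 7, 27.
Circular molecule, 2 cuts → 2 fragments:
  8–27 → 20 bp
  28–130 then 1–7 → 103 + 7 = 110 bp
Sorted largest to smallest: 110, 20 bp.

110, 20 bp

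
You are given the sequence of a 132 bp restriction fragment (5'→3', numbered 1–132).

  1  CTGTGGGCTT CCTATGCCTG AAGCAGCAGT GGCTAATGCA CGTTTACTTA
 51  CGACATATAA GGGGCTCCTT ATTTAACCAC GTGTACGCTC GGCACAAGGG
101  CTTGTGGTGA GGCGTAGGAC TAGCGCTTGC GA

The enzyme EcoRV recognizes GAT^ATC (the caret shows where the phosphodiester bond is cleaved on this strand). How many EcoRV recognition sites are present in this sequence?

0

No occurrence of GATATC is present in the sequence.
EcoRV does not cut: 0 sites.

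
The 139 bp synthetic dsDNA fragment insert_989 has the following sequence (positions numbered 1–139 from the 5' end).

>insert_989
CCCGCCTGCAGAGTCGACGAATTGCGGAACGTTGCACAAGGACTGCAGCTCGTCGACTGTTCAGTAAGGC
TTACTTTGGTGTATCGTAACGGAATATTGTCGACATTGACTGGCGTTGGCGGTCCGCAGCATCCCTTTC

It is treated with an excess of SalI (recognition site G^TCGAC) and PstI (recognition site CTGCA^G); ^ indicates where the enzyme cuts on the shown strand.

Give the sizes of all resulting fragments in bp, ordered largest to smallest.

47, 40, 34, 10, 5, 3 bp

SalI sites (GTCGAC) start at positions 13, 52, 99.
SalI cuts after the first base of each site, so after positions 13, 52, 99.
PstI sites (CTGCAG) start at positions 6, 43.
PstI cuts after base 5 of each site (before the last base), so after positions 10, 47.
Combined cut positions: 10, 13, 47, 52, 99.
Linear molecule, 5 cuts → 6 fragments:
  1–10 → 10 bp
  11–13 → 3 bp
  14–47 → 34 bp
  48–52 → 5 bp
  53–99 → 47 bp
  100–139 → 40 bp
Sorted largest to smallest: 47, 40, 34, 10, 5, 3 bp.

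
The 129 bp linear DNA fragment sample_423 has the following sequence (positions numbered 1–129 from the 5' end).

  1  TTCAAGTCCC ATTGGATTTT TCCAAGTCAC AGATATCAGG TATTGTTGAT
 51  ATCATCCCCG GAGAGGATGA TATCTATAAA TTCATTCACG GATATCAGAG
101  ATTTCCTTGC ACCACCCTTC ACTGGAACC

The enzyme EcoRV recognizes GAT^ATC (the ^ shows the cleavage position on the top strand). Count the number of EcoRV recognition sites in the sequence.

4

GATATC occurs starting at positions 32, 48, 69, 91.
EcoRV cuts at 4 sites.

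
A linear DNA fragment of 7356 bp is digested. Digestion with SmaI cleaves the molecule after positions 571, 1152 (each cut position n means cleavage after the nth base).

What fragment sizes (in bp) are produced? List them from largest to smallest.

Linear molecule, 2 cuts → 3 fragments:
  571 − 0 = 571 bp
  1152 − 571 = 581 bp
  7356 − 1152 = 6204 bp
Sorted largest to smallest: 6204, 581, 571 bp.

6204, 581, 571 bp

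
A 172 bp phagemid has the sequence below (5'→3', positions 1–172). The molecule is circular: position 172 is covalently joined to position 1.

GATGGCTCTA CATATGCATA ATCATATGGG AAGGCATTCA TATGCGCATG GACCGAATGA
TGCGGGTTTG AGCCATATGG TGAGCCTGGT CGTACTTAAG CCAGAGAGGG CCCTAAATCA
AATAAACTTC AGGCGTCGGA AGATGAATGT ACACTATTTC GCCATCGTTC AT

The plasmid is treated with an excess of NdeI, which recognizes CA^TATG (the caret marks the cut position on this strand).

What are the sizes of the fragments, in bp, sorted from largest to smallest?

109, 35, 16, 12 bp

NdeI sites (CATATG) start at positions 11, 23, 39, 74.
NdeI cuts after base 2 of each site, so after positions 12, 24, 40, 75.
Circular molecule, 4 cuts → 4 fragments:
  13–24 → 12 bp
  25–40 → 16 bp
  41–75 → 35 bp
  76–172 then 1–12 → 97 + 12 = 109 bp
Sorted largest to smallest: 109, 35, 16, 12 bp.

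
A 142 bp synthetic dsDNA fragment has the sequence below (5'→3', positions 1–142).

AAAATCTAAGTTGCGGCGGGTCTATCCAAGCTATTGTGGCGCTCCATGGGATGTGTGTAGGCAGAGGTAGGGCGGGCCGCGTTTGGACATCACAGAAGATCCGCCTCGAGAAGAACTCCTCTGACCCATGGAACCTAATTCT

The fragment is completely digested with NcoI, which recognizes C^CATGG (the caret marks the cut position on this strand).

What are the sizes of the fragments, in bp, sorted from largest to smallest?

NcoI sites (CCATGG) start at positions 44, 126.
NcoI cuts after the first base of each site, so after positions 44, 126.
Linear molecule, 2 cuts → 3 fragments:
  1–44 → 44 bp
  45–126 → 82 bp
  127–142 → 16 bp
Sorted largest to smallest: 82, 44, 16 bp.

82, 44, 16 bp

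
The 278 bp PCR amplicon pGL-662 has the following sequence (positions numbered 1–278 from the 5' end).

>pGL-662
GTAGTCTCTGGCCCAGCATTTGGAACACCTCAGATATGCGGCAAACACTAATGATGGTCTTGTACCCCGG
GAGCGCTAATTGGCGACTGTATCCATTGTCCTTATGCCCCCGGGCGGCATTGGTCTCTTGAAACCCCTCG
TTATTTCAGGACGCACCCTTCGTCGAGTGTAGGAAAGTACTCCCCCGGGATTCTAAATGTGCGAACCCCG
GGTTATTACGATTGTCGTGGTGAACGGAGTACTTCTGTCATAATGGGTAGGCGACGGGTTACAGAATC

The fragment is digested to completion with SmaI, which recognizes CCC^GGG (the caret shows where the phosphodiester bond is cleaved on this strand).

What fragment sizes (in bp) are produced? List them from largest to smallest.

75, 69, 68, 43, 23 bp

SmaI sites (CCCGGG) start at positions 66, 109, 184, 207.
SmaI cuts after base 3 of each site, so after positions 68, 111, 186, 209.
Linear molecule, 4 cuts → 5 fragments:
  1–68 → 68 bp
  69–111 → 43 bp
  112–186 → 75 bp
  187–209 → 23 bp
  210–278 → 69 bp
Sorted largest to smallest: 75, 69, 68, 43, 23 bp.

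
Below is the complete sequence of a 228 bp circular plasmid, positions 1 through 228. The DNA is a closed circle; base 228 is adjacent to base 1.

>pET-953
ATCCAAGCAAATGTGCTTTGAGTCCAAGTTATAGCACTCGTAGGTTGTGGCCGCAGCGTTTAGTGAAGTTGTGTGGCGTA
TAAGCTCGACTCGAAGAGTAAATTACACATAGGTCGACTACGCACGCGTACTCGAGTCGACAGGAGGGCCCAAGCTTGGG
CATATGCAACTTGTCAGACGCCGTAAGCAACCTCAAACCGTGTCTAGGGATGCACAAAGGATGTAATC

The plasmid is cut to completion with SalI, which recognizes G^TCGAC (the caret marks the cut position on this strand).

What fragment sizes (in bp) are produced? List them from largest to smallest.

205, 23 bp

SalI sites (GTCGAC) start at positions 113, 136.
SalI cuts after the first base of each site, so after positions 113, 136.
Circular molecule, 2 cuts → 2 fragments:
  114–136 → 23 bp
  137–228 then 1–113 → 92 + 113 = 205 bp
Sorted largest to smallest: 205, 23 bp.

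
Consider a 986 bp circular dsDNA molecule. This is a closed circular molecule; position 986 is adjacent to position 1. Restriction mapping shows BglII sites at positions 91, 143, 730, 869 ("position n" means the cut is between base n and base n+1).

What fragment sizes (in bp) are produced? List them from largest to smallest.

Circular molecule, 4 cuts → 4 fragments:
  143 − 91 = 52 bp
  730 − 143 = 587 bp
  869 − 730 = 139 bp
  wrap: 986 − 869 + 91 = 208 bp
Sorted largest to smallest: 587, 208, 139, 52 bp.

587, 208, 139, 52 bp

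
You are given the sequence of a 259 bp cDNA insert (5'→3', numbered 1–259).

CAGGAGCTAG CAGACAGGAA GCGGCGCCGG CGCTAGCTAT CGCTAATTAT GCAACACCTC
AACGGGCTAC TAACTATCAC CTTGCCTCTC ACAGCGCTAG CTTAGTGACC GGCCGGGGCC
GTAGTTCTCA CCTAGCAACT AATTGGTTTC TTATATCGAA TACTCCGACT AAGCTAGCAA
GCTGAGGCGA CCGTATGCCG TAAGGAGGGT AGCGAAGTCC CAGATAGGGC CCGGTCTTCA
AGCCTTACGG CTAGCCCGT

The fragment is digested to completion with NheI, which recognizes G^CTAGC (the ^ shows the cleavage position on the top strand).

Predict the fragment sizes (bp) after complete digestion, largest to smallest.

77, 77, 64, 26, 9, 6 bp

NheI sites (GCTAGC) start at positions 6, 32, 96, 173, 250.
NheI cuts after the first base of each site, so after positions 6, 32, 96, 173, 250.
Linear molecule, 5 cuts → 6 fragments:
  1–6 → 6 bp
  7–32 → 26 bp
  33–96 → 64 bp
  97–173 → 77 bp
  174–250 → 77 bp
  251–259 → 9 bp
Sorted largest to smallest: 77, 77, 64, 26, 9, 6 bp.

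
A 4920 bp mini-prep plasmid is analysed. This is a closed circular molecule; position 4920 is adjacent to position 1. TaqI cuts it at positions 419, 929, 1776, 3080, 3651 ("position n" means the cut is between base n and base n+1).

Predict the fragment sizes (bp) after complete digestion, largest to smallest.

1688, 1304, 847, 571, 510 bp

Circular molecule, 5 cuts → 5 fragments:
  929 − 419 = 510 bp
  1776 − 929 = 847 bp
  3080 − 1776 = 1304 bp
  3651 − 3080 = 571 bp
  wrap: 4920 − 3651 + 419 = 1688 bp
Sorted largest to smallest: 1688, 1304, 847, 571, 510 bp.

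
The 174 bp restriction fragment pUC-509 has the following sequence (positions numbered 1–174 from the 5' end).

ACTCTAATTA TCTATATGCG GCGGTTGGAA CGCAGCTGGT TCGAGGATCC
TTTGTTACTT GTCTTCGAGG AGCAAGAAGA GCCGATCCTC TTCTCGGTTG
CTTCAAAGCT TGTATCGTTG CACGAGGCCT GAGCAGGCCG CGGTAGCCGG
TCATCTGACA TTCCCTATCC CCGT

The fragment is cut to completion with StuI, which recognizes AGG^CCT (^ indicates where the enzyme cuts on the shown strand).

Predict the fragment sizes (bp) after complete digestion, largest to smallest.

The StuI site (AGGCCT) starts at position 125.
StuI cuts after base 3 of each site, so after position 127.
Linear molecule, 1 cut → 2 fragments:
  1–127 → 127 bp
  128–174 → 47 bp
Sorted largest to smallest: 127, 47 bp.

127, 47 bp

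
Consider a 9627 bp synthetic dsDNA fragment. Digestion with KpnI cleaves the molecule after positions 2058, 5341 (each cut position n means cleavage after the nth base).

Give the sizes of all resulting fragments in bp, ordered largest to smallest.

Linear molecule, 2 cuts → 3 fragments:
  2058 − 0 = 2058 bp
  5341 − 2058 = 3283 bp
  9627 − 5341 = 4286 bp
Sorted largest to smallest: 4286, 3283, 2058 bp.

4286, 3283, 2058 bp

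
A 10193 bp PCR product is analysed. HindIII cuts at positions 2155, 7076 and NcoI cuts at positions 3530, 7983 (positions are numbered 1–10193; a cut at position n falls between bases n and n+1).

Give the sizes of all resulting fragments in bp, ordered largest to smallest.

Combined cut positions (sorted): 2155, 3530, 7076, 7983.
Linear molecule, 4 cuts → 5 fragments:
  2155 − 0 = 2155 bp
  3530 − 2155 = 1375 bp
  7076 − 3530 = 3546 bp
  7983 − 7076 = 907 bp
  10193 − 7983 = 2210 bp
Sorted largest to smallest: 3546, 2210, 2155, 1375, 907 bp.

3546, 2210, 2155, 1375, 907 bp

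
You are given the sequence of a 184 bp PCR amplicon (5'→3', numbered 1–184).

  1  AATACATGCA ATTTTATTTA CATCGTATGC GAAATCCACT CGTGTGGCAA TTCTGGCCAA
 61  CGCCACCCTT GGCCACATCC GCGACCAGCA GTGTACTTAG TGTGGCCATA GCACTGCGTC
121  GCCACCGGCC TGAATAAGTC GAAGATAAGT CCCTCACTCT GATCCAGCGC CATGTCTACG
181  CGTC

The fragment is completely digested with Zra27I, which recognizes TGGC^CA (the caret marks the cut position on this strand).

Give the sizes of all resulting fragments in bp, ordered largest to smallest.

Zra27I sites (TGGCCA) start at positions 54, 70, 103.
Zra27I cuts after base 4 of each site, so after positions 57, 73, 106.
Linear molecule, 3 cuts → 4 fragments:
  1–57 → 57 bp
  58–73 → 16 bp
  74–106 → 33 bp
  107–184 → 78 bp
Sorted largest to smallest: 78, 57, 33, 16 bp.

78, 57, 33, 16 bp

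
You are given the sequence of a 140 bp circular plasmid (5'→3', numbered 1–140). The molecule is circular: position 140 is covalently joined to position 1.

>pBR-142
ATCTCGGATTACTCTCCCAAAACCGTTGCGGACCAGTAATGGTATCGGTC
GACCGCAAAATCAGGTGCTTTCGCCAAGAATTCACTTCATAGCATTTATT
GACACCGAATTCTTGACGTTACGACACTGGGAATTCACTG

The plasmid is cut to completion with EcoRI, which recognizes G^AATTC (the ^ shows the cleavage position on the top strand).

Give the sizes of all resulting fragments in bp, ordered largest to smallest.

EcoRI sites (GAATTC) start at positions 78, 107, 131.
EcoRI cuts after the first base of each site, so after positions 78, 107, 131.
Circular molecule, 3 cuts → 3 fragments:
  79–107 → 29 bp
  108–131 → 24 bp
  132–140 then 1–78 → 9 + 78 = 87 bp
Sorted largest to smallest: 87, 29, 24 bp.

87, 29, 24 bp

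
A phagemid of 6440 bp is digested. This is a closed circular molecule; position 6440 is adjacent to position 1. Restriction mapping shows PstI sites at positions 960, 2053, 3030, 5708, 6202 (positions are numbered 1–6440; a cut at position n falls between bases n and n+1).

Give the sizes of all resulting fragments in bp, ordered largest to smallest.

2678, 1198, 1093, 977, 494 bp

Circular molecule, 5 cuts → 5 fragments:
  2053 − 960 = 1093 bp
  3030 − 2053 = 977 bp
  5708 − 3030 = 2678 bp
  6202 − 5708 = 494 bp
  wrap: 6440 − 6202 + 960 = 1198 bp
Sorted largest to smallest: 2678, 1198, 1093, 977, 494 bp.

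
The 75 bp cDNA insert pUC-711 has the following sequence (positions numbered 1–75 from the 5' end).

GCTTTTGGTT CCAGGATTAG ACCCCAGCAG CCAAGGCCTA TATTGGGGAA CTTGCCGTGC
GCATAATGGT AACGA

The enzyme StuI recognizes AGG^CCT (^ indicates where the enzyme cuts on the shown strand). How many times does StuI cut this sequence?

1

AGGCCT occurs starting at position 34.
StuI cuts at 1 site.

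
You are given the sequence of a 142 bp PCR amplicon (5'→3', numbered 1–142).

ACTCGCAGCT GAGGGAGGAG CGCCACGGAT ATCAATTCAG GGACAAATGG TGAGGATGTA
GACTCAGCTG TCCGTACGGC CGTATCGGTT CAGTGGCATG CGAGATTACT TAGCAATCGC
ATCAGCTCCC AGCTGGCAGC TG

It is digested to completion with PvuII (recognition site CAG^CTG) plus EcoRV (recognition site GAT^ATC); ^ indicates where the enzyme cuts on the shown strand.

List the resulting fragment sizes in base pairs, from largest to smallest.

PvuII sites (CAGCTG) start at positions 6, 65, 130, 137.
PvuII cuts after base 3 of each site, so after positions 8, 67, 132, 139.
The EcoRV site (GATATC) starts at position 28.
EcoRV cuts after base 3 of each site, so after position 30.
Combined cut positions: 8, 30, 67, 132, 139.
Linear molecule, 5 cuts → 6 fragments:
  1–8 → 8 bp
  9–30 → 22 bp
  31–67 → 37 bp
  68–132 → 65 bp
  133–139 → 7 bp
  140–142 → 3 bp
Sorted largest to smallest: 65, 37, 22, 8, 7, 3 bp.

65, 37, 22, 8, 7, 3 bp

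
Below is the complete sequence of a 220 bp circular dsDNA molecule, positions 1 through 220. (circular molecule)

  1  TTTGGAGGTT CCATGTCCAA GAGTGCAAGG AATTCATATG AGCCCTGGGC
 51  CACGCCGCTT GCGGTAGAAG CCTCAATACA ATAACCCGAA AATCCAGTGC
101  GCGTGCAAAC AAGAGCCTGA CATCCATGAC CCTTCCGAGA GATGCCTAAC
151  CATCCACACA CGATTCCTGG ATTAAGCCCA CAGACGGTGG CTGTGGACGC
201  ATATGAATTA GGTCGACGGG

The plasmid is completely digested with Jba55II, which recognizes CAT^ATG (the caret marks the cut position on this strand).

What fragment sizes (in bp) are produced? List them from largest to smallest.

Jba55II sites (CATATG) start at positions 35, 200.
Jba55II cuts after base 3 of each site, so after positions 37, 202.
Circular molecule, 2 cuts → 2 fragments:
  38–202 → 165 bp
  203–220 then 1–37 → 18 + 37 = 55 bp
Sorted largest to smallest: 165, 55 bp.

165, 55 bp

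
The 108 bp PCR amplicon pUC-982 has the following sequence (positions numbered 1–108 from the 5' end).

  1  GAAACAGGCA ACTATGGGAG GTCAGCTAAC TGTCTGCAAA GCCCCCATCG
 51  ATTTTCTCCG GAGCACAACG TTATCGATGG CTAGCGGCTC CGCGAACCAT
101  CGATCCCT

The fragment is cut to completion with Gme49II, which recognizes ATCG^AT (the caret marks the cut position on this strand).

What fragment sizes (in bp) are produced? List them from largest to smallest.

Gme49II sites (ATCGAT) start at positions 47, 73, 99.
Gme49II cuts after base 4 of each site, so after positions 50, 76, 102.
Linear molecule, 3 cuts → 4 fragments:
  1–50 → 50 bp
  51–76 → 26 bp
  77–102 → 26 bp
  103–108 → 6 bp
Sorted largest to smallest: 50, 26, 26, 6 bp.

50, 26, 26, 6 bp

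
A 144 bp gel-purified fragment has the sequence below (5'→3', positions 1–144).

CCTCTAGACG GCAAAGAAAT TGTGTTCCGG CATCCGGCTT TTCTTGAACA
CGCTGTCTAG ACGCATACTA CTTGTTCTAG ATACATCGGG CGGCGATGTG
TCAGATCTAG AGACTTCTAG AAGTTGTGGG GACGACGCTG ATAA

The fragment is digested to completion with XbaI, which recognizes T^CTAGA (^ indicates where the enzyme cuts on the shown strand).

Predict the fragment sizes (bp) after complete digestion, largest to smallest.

53, 30, 28, 20, 10, 3 bp

XbaI sites (TCTAGA) start at positions 3, 56, 76, 106, 116.
XbaI cuts after the first base of each site, so after positions 3, 56, 76, 106, 116.
Linear molecule, 5 cuts → 6 fragments:
  1–3 → 3 bp
  4–56 → 53 bp
  57–76 → 20 bp
  77–106 → 30 bp
  107–116 → 10 bp
  117–144 → 28 bp
Sorted largest to smallest: 53, 30, 28, 20, 10, 3 bp.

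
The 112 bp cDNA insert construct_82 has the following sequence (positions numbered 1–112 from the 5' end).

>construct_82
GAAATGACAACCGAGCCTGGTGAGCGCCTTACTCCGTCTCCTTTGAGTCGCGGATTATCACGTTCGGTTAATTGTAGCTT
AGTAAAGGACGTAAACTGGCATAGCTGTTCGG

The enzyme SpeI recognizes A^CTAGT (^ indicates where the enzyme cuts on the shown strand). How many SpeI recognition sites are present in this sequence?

0

No occurrence of ACTAGT is present in the sequence.
SpeI does not cut: 0 sites.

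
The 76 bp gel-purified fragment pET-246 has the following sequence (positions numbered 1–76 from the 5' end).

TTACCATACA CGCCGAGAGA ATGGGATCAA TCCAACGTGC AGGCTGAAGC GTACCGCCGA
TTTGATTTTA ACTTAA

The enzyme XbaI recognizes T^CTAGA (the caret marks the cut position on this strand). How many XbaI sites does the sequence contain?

No occurrence of TCTAGA is present in the sequence.
XbaI does not cut: 0 sites.

0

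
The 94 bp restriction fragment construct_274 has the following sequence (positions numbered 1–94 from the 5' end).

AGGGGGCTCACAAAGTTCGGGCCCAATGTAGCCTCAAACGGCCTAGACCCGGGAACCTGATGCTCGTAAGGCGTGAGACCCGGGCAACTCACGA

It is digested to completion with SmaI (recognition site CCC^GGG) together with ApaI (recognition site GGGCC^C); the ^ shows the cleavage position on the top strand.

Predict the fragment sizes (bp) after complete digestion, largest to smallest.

SmaI sites (CCCGGG) start at positions 48, 79.
SmaI cuts after base 3 of each site, so after positions 50, 81.
The ApaI site (GGGCCC) starts at position 19.
ApaI cuts after base 5 of each site (before the last base), so after position 23.
Combined cut positions: 23, 50, 81.
Linear molecule, 3 cuts → 4 fragments:
  1–23 → 23 bp
  24–50 → 27 bp
  51–81 → 31 bp
  82–94 → 13 bp
Sorted largest to smallest: 31, 27, 23, 13 bp.

31, 27, 23, 13 bp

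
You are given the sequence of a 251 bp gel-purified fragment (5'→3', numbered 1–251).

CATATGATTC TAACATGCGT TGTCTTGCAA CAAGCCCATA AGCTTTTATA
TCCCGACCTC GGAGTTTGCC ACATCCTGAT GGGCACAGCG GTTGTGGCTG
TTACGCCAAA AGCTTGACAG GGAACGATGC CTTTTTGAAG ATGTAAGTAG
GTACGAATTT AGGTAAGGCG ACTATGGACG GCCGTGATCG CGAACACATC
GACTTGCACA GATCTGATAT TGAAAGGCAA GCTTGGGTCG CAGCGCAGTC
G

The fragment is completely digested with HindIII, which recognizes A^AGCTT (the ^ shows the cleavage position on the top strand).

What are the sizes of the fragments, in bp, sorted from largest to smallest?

HindIII sites (AAGCTT) start at positions 40, 110, 229.
HindIII cuts after the first base of each site, so after positions 40, 110, 229.
Linear molecule, 3 cuts → 4 fragments:
  1–40 → 40 bp
  41–110 → 70 bp
  111–229 → 119 bp
  230–251 → 22 bp
Sorted largest to smallest: 119, 70, 40, 22 bp.

119, 70, 40, 22 bp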